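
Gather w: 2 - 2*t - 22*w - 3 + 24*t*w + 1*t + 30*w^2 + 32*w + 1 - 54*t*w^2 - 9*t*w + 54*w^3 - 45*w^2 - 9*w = -t + 54*w^3 + w^2*(-54*t - 15) + w*(15*t + 1)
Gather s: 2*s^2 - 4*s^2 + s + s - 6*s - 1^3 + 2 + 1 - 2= -2*s^2 - 4*s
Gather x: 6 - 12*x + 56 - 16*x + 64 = 126 - 28*x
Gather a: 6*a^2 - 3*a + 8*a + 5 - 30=6*a^2 + 5*a - 25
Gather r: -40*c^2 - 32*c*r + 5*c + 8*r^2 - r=-40*c^2 + 5*c + 8*r^2 + r*(-32*c - 1)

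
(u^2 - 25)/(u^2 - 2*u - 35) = (u - 5)/(u - 7)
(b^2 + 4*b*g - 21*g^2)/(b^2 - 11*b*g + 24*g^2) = (b + 7*g)/(b - 8*g)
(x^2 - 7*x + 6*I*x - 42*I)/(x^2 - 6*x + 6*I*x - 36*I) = (x - 7)/(x - 6)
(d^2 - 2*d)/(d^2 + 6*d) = (d - 2)/(d + 6)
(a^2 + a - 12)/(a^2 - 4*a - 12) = (-a^2 - a + 12)/(-a^2 + 4*a + 12)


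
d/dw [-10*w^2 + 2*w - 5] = 2 - 20*w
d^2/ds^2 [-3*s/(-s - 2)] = -12/(s + 2)^3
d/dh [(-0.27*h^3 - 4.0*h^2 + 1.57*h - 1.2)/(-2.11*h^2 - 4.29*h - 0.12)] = (0.5697*h^4 + 2.3166*h^3 + 20.5699*h^2 - 4.104*h - 5.3364)/(4.4521*h^4 + 18.1038*h^3 + 18.9105*h^2 + 1.0296*h + 0.0144)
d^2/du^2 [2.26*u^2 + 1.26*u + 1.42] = 4.52000000000000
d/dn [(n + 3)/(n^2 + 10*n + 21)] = -1/(n^2 + 14*n + 49)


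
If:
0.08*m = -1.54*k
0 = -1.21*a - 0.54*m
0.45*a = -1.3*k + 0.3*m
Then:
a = 0.00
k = 0.00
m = 0.00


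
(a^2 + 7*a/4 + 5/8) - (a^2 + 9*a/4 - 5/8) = 5/4 - a/2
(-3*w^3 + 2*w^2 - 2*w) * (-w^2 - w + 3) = 3*w^5 + w^4 - 9*w^3 + 8*w^2 - 6*w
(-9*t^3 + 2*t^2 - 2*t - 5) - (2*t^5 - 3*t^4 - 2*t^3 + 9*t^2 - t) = -2*t^5 + 3*t^4 - 7*t^3 - 7*t^2 - t - 5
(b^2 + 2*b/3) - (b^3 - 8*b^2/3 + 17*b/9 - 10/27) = -b^3 + 11*b^2/3 - 11*b/9 + 10/27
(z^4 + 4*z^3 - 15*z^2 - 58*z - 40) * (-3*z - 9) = -3*z^5 - 21*z^4 + 9*z^3 + 309*z^2 + 642*z + 360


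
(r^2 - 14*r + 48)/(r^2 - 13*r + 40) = (r - 6)/(r - 5)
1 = 1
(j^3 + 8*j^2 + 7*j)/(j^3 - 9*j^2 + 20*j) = (j^2 + 8*j + 7)/(j^2 - 9*j + 20)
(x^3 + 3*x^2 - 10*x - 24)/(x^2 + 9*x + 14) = (x^2 + x - 12)/(x + 7)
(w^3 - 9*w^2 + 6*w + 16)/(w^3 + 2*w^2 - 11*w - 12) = (w^2 - 10*w + 16)/(w^2 + w - 12)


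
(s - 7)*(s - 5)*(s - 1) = s^3 - 13*s^2 + 47*s - 35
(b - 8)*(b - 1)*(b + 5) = b^3 - 4*b^2 - 37*b + 40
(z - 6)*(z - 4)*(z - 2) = z^3 - 12*z^2 + 44*z - 48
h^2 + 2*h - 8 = (h - 2)*(h + 4)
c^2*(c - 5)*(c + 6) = c^4 + c^3 - 30*c^2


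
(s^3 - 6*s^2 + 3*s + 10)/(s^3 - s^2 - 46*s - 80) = (-s^3 + 6*s^2 - 3*s - 10)/(-s^3 + s^2 + 46*s + 80)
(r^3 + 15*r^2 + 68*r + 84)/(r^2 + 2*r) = r + 13 + 42/r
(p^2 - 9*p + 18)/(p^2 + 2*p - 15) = (p - 6)/(p + 5)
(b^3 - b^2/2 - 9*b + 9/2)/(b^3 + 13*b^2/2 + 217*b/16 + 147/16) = 8*(2*b^2 - 7*b + 3)/(16*b^2 + 56*b + 49)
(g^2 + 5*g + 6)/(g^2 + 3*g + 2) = (g + 3)/(g + 1)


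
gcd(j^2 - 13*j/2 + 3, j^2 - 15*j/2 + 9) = j - 6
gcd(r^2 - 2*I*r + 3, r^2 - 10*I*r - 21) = r - 3*I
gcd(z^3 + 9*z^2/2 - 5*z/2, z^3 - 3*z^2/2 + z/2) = z^2 - z/2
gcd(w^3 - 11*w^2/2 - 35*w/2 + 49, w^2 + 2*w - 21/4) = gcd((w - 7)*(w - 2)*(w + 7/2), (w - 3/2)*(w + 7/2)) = w + 7/2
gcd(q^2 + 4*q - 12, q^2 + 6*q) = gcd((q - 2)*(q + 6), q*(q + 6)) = q + 6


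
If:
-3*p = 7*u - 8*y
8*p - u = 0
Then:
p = 8*y/59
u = 64*y/59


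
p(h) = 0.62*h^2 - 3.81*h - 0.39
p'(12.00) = 11.07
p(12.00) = 43.17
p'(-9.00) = -14.97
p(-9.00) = 84.12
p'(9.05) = 7.41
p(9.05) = 15.91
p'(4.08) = 1.25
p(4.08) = -5.61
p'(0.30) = -3.44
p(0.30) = -1.48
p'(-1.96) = -6.24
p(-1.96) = 9.46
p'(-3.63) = -8.31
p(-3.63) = 21.61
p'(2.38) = -0.86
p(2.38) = -5.95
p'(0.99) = -2.58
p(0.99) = -3.55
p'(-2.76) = -7.23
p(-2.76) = 14.85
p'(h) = 1.24*h - 3.81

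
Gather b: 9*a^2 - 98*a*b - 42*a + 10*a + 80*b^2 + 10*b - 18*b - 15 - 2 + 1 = 9*a^2 - 32*a + 80*b^2 + b*(-98*a - 8) - 16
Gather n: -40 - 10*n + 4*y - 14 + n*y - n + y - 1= n*(y - 11) + 5*y - 55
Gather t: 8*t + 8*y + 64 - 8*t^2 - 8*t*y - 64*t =-8*t^2 + t*(-8*y - 56) + 8*y + 64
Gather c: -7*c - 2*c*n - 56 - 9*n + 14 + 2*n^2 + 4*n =c*(-2*n - 7) + 2*n^2 - 5*n - 42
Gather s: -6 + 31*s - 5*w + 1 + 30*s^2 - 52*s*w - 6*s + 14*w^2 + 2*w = 30*s^2 + s*(25 - 52*w) + 14*w^2 - 3*w - 5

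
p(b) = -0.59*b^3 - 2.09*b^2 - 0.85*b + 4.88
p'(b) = -1.77*b^2 - 4.18*b - 0.85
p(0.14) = 4.72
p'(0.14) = -1.47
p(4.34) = -86.41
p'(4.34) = -52.33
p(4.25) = -81.77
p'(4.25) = -50.59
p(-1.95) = 2.97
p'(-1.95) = 0.57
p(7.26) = -337.22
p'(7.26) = -124.49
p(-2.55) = 3.24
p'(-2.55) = -1.70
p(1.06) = 0.93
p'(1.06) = -7.27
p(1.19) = -0.09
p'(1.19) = -8.33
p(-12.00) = 733.64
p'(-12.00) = -205.57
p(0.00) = 4.88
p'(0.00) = -0.85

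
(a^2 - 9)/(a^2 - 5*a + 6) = (a + 3)/(a - 2)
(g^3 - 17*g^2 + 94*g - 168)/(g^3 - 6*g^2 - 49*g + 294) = (g - 4)/(g + 7)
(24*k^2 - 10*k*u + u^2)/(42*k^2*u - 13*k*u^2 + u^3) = (-4*k + u)/(u*(-7*k + u))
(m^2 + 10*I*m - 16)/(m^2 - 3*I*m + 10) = (m + 8*I)/(m - 5*I)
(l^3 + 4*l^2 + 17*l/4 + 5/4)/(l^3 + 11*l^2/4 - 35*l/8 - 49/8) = 2*(4*l^2 + 12*l + 5)/(8*l^2 + 14*l - 49)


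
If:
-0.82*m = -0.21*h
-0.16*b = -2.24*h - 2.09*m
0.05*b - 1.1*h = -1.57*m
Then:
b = 0.00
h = 0.00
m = 0.00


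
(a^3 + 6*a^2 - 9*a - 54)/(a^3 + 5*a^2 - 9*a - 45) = (a + 6)/(a + 5)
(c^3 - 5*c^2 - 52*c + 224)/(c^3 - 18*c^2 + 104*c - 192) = (c + 7)/(c - 6)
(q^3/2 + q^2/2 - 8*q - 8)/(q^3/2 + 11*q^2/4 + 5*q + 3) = 2*(q^3 + q^2 - 16*q - 16)/(2*q^3 + 11*q^2 + 20*q + 12)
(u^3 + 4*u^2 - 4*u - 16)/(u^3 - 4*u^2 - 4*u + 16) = (u + 4)/(u - 4)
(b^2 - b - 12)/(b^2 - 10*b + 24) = (b + 3)/(b - 6)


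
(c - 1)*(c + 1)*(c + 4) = c^3 + 4*c^2 - c - 4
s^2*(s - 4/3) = s^3 - 4*s^2/3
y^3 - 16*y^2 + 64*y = y*(y - 8)^2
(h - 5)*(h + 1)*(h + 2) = h^3 - 2*h^2 - 13*h - 10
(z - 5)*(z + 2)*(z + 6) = z^3 + 3*z^2 - 28*z - 60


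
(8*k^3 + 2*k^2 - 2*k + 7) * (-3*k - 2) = -24*k^4 - 22*k^3 + 2*k^2 - 17*k - 14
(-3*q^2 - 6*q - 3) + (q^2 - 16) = -2*q^2 - 6*q - 19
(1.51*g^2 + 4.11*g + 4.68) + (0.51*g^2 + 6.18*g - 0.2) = 2.02*g^2 + 10.29*g + 4.48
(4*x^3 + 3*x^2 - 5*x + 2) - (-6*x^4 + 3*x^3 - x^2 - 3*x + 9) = 6*x^4 + x^3 + 4*x^2 - 2*x - 7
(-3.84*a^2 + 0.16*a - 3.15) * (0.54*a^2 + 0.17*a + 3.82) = -2.0736*a^4 - 0.5664*a^3 - 16.3426*a^2 + 0.0757*a - 12.033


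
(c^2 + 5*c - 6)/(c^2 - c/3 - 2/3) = 3*(c + 6)/(3*c + 2)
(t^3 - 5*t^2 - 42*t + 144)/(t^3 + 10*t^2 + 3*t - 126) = (t - 8)/(t + 7)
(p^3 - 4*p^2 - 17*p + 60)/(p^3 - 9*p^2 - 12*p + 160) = (p - 3)/(p - 8)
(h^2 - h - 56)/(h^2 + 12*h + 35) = (h - 8)/(h + 5)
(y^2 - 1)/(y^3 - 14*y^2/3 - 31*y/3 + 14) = 3*(y + 1)/(3*y^2 - 11*y - 42)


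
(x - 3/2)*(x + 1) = x^2 - x/2 - 3/2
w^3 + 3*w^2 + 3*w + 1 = (w + 1)^3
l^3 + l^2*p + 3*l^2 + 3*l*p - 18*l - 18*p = (l - 3)*(l + 6)*(l + p)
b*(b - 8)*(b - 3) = b^3 - 11*b^2 + 24*b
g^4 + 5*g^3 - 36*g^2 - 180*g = g*(g - 6)*(g + 5)*(g + 6)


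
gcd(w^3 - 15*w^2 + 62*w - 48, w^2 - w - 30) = w - 6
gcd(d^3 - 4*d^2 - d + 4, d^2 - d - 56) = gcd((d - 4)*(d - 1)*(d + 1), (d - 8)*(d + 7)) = 1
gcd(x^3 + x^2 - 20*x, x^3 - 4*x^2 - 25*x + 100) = x^2 + x - 20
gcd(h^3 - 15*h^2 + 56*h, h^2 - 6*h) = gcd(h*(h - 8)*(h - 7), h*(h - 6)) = h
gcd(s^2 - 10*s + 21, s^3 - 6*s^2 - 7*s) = s - 7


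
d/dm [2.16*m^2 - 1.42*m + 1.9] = 4.32*m - 1.42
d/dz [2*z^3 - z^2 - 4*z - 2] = 6*z^2 - 2*z - 4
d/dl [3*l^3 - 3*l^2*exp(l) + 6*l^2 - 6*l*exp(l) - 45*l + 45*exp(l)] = -3*l^2*exp(l) + 9*l^2 - 12*l*exp(l) + 12*l + 39*exp(l) - 45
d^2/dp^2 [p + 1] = 0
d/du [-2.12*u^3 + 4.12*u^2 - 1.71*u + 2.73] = -6.36*u^2 + 8.24*u - 1.71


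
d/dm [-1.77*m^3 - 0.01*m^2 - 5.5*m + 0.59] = -5.31*m^2 - 0.02*m - 5.5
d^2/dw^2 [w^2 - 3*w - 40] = 2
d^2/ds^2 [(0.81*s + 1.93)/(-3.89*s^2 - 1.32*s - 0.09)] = (-(0.81*s + 1.93)*(7.78*s + 1.32)*(15.56*s + 2.64) + (18.9054*s + 17.1538)*(3.89*s^2 + 1.32*s + 0.09))/(3.89*s^2 + 1.32*s + 0.09)^3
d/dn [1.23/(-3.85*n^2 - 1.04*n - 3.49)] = (9.471*n + 1.2792)/(3.85*n^2 + 1.04*n + 3.49)^2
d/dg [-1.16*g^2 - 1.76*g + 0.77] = -2.32*g - 1.76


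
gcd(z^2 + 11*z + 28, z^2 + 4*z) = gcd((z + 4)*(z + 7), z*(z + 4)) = z + 4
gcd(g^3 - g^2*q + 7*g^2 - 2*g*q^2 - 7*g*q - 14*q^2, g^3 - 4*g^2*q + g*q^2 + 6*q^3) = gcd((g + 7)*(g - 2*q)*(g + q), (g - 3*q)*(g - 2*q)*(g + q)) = -g^2 + g*q + 2*q^2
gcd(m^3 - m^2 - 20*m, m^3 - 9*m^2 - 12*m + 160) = m^2 - m - 20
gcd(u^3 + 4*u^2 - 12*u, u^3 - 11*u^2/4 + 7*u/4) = u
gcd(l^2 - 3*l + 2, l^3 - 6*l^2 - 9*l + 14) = l - 1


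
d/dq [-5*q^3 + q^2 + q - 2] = -15*q^2 + 2*q + 1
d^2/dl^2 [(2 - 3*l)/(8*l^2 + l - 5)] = 2*(-(3*l - 2)*(16*l + 1)^2 + (72*l - 13)*(8*l^2 + l - 5))/(8*l^2 + l - 5)^3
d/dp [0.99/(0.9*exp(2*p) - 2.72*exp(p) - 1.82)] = (2.6928 - 1.782*exp(p))*exp(p)/(-0.9*exp(2*p) + 2.72*exp(p) + 1.82)^2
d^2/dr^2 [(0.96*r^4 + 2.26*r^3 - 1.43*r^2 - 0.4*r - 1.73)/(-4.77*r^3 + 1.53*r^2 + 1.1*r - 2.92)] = (1.13686837721616e-13*r^7 + 17.5171139999999*r^6 + 53.991144*r^5 + 896.356008*r^4 - 455.927468*r^3 - 113.359038*r^2 - 232.002996*r + 46.5996)/(108.531333*r^9 - 104.435811*r^8 - 41.586291*r^7 + 243.901287*r^6 - 118.272582*r^5 - 76.975056*r^4 + 150.167944*r^3 - 28.536576*r^2 - 28.13712*r + 24.897088)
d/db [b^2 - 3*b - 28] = 2*b - 3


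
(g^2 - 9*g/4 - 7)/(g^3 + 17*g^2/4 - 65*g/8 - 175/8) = 2*(g - 4)/(2*g^2 + 5*g - 25)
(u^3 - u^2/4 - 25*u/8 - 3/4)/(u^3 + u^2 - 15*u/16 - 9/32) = 4*(u - 2)/(4*u - 3)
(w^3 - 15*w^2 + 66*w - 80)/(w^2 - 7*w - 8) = (w^2 - 7*w + 10)/(w + 1)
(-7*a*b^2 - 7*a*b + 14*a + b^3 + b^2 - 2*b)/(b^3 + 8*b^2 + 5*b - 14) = (-7*a + b)/(b + 7)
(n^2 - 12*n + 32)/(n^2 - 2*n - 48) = (n - 4)/(n + 6)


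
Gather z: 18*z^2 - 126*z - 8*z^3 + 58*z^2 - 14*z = -8*z^3 + 76*z^2 - 140*z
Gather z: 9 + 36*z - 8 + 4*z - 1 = 40*z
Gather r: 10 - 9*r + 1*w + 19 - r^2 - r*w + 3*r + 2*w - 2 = -r^2 + r*(-w - 6) + 3*w + 27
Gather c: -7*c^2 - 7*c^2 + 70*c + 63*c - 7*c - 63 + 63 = -14*c^2 + 126*c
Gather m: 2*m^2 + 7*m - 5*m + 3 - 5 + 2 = 2*m^2 + 2*m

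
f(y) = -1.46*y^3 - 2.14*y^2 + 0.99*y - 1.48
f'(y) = -4.38*y^2 - 4.28*y + 0.99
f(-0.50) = -2.33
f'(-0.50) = 2.04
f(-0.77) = -2.84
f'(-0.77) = 1.69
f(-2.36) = 3.46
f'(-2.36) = -13.30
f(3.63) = -95.92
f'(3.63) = -72.26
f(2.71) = -43.57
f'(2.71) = -42.78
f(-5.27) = 147.56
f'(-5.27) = -98.10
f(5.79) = -350.88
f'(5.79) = -170.63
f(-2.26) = 2.21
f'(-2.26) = -11.71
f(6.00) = -387.94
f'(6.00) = -182.37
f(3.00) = -57.19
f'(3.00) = -51.27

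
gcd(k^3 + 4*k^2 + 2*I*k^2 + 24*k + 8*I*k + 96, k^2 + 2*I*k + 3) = 1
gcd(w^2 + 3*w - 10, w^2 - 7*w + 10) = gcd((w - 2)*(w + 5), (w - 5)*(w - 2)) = w - 2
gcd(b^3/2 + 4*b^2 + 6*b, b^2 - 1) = 1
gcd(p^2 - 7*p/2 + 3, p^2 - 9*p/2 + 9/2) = p - 3/2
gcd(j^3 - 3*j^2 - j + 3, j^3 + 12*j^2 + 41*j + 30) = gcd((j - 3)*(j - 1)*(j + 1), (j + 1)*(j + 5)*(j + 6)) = j + 1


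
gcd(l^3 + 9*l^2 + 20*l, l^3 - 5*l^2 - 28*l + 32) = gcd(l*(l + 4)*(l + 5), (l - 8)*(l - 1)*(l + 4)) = l + 4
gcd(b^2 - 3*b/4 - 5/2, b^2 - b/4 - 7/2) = b - 2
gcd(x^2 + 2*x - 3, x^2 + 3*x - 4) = x - 1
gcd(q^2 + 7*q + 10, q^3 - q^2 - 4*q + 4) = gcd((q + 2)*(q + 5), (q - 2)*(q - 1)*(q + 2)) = q + 2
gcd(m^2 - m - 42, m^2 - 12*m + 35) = m - 7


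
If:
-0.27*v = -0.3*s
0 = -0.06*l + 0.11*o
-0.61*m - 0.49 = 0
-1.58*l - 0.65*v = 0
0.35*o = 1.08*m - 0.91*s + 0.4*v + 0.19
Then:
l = 0.82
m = -0.80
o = 0.45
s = -1.79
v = -1.99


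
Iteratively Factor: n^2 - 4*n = (n - 4)*(n)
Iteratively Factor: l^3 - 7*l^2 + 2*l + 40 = (l - 4)*(l^2 - 3*l - 10) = (l - 4)*(l + 2)*(l - 5)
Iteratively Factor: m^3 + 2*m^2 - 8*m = (m)*(m^2 + 2*m - 8) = m*(m + 4)*(m - 2)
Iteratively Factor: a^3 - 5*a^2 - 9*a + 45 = (a - 5)*(a^2 - 9) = (a - 5)*(a - 3)*(a + 3)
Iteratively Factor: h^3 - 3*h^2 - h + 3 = (h - 3)*(h^2 - 1) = (h - 3)*(h - 1)*(h + 1)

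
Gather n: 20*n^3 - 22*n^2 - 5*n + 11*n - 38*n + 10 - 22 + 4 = 20*n^3 - 22*n^2 - 32*n - 8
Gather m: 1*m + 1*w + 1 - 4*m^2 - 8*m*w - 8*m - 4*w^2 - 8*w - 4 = -4*m^2 + m*(-8*w - 7) - 4*w^2 - 7*w - 3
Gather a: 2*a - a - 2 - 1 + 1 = a - 2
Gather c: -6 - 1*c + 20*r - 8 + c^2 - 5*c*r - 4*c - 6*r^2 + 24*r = c^2 + c*(-5*r - 5) - 6*r^2 + 44*r - 14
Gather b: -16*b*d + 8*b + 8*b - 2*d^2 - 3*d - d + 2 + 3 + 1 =b*(16 - 16*d) - 2*d^2 - 4*d + 6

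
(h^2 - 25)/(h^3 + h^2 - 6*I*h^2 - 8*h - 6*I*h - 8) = (h^2 - 25)/(h^3 + h^2*(1 - 6*I) + h*(-8 - 6*I) - 8)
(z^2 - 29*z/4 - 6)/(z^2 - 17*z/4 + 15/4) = (4*z^2 - 29*z - 24)/(4*z^2 - 17*z + 15)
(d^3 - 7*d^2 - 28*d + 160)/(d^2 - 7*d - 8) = (d^2 + d - 20)/(d + 1)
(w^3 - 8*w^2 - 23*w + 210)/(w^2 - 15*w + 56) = (w^2 - w - 30)/(w - 8)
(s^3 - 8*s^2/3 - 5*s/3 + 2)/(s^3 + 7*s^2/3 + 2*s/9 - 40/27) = 9*(s^2 - 2*s - 3)/(9*s^2 + 27*s + 20)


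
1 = 1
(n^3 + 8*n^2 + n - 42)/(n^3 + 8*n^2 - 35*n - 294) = (n^2 + n - 6)/(n^2 + n - 42)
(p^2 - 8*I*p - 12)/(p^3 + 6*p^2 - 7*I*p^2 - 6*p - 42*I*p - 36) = (p - 2*I)/(p^2 + p*(6 - I) - 6*I)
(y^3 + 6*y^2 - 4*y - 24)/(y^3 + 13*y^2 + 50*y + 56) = (y^2 + 4*y - 12)/(y^2 + 11*y + 28)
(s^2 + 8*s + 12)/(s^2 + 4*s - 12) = (s + 2)/(s - 2)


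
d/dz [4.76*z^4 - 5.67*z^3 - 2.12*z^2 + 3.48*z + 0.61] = 19.04*z^3 - 17.01*z^2 - 4.24*z + 3.48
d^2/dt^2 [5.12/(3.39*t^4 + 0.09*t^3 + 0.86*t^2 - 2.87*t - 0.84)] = (-(208.2816*t^2 + 2.7648*t + 8.8064)*(3.39*t^4 + 0.09*t^3 + 0.86*t^2 - 2.87*t - 0.84) + 5.12*(13.56*t^3 + 0.27*t^2 + 1.72*t - 2.87)*(27.12*t^3 + 0.54*t^2 + 3.44*t - 5.74))/(3.39*t^4 + 0.09*t^3 + 0.86*t^2 - 2.87*t - 0.84)^3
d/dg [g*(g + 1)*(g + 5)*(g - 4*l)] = 4*g^3 - 12*g^2*l + 18*g^2 - 48*g*l + 10*g - 20*l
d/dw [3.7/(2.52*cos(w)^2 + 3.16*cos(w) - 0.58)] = (18.648*cos(w) + 11.692)*sin(w)/(2.52*cos(w)^2 + 3.16*cos(w) - 0.58)^2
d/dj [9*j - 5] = 9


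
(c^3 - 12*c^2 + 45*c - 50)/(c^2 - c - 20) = (c^2 - 7*c + 10)/(c + 4)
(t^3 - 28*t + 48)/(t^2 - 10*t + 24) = (t^2 + 4*t - 12)/(t - 6)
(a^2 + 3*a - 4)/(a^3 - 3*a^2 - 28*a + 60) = (a^2 + 3*a - 4)/(a^3 - 3*a^2 - 28*a + 60)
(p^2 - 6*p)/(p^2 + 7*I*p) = (p - 6)/(p + 7*I)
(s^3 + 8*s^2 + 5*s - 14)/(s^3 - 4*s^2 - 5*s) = (-s^3 - 8*s^2 - 5*s + 14)/(s*(-s^2 + 4*s + 5))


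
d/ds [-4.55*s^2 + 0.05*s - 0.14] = 0.05 - 9.1*s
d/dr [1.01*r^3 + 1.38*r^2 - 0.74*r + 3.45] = 3.03*r^2 + 2.76*r - 0.74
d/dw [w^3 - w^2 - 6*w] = 3*w^2 - 2*w - 6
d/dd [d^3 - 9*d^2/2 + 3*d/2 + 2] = 3*d^2 - 9*d + 3/2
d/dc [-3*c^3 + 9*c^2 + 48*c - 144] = -9*c^2 + 18*c + 48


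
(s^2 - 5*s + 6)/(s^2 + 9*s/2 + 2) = 2*(s^2 - 5*s + 6)/(2*s^2 + 9*s + 4)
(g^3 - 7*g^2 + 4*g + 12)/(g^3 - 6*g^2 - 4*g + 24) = (g + 1)/(g + 2)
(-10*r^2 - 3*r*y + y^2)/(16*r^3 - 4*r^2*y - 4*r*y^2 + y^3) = (-5*r + y)/(8*r^2 - 6*r*y + y^2)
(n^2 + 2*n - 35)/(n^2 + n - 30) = (n + 7)/(n + 6)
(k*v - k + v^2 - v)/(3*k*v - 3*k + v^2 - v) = (k + v)/(3*k + v)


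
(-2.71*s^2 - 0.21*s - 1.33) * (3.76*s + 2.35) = -10.1896*s^3 - 7.1581*s^2 - 5.4943*s - 3.1255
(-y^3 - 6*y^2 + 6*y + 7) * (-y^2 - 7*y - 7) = y^5 + 13*y^4 + 43*y^3 - 7*y^2 - 91*y - 49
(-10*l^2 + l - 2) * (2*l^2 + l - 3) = -20*l^4 - 8*l^3 + 27*l^2 - 5*l + 6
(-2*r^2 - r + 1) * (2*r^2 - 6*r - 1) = -4*r^4 + 10*r^3 + 10*r^2 - 5*r - 1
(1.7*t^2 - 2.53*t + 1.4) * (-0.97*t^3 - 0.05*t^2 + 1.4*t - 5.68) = -1.649*t^5 + 2.3691*t^4 + 1.1485*t^3 - 13.268*t^2 + 16.3304*t - 7.952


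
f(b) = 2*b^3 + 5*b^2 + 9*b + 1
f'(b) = 6*b^2 + 10*b + 9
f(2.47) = 83.87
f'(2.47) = 70.31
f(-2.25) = -16.72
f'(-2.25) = 16.88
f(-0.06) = 0.48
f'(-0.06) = 8.42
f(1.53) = 33.64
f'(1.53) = 38.35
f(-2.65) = -24.96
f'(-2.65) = 24.64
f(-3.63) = -61.45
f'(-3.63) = 51.76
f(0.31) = 4.33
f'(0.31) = 12.68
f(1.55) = 34.41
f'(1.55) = 38.92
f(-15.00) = -5759.00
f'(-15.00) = 1209.00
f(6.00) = 667.00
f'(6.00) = 285.00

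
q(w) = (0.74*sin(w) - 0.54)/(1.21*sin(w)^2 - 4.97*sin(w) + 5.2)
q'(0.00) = 0.04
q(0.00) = -0.10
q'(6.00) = 0.02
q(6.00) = -0.11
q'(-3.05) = -0.03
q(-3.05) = -0.11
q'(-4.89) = 0.13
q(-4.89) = 0.13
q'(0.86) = 0.24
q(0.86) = 0.01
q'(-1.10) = -0.00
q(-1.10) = -0.11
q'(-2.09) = 0.00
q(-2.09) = -0.11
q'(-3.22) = -0.05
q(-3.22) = -0.10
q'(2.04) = -0.24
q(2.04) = 0.07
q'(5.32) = -0.00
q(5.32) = -0.11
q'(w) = (-2.42*sin(w)*cos(w) + 4.97*cos(w))*(0.74*sin(w) - 0.54)/(1.21*sin(w)^2 - 4.97*sin(w) + 5.2)^2 + 0.74*cos(w)/(1.21*sin(w)^2 - 4.97*sin(w) + 5.2)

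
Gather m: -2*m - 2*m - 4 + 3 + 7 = 6 - 4*m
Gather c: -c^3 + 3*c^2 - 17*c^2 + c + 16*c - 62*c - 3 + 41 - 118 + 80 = -c^3 - 14*c^2 - 45*c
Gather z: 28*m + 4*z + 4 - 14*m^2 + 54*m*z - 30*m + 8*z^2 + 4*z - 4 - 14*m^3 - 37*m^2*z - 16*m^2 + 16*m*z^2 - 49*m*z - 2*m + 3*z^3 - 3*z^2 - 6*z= -14*m^3 - 30*m^2 - 4*m + 3*z^3 + z^2*(16*m + 5) + z*(-37*m^2 + 5*m + 2)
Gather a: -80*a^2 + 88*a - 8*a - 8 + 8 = -80*a^2 + 80*a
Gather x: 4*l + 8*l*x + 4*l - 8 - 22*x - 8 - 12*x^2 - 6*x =8*l - 12*x^2 + x*(8*l - 28) - 16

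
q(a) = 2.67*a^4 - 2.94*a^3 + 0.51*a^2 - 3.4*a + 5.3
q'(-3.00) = -374.20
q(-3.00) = 315.74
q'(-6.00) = -2633.92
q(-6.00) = 4139.42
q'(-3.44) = -546.04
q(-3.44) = 516.60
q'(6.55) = 2626.08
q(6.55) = 4093.20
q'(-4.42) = -1102.45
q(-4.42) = 1303.22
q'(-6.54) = -3374.79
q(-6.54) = 5756.27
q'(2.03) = 51.67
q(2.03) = 21.25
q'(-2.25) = -172.00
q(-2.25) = 117.45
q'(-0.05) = -3.47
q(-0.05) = 5.47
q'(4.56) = 830.52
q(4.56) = 876.07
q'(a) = 10.68*a^3 - 8.82*a^2 + 1.02*a - 3.4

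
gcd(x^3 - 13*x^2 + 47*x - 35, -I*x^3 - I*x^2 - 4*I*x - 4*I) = 1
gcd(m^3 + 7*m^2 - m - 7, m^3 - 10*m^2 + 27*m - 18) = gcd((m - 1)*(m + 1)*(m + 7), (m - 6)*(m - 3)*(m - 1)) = m - 1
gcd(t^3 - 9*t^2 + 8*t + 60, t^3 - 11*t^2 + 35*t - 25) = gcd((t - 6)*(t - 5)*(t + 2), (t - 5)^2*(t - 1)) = t - 5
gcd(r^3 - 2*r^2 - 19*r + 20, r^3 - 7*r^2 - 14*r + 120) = r^2 - r - 20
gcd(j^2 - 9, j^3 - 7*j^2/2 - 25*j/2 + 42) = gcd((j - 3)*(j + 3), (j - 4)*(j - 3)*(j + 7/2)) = j - 3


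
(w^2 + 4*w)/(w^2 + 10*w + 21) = w*(w + 4)/(w^2 + 10*w + 21)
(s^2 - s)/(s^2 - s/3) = 3*(s - 1)/(3*s - 1)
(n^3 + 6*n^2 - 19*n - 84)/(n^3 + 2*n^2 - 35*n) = (n^2 - n - 12)/(n*(n - 5))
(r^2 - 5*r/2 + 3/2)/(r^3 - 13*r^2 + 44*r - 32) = (r - 3/2)/(r^2 - 12*r + 32)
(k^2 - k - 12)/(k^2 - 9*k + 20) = (k + 3)/(k - 5)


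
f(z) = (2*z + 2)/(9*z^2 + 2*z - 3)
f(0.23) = -1.19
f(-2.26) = -0.07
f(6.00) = 0.04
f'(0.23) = -4.51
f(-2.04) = -0.07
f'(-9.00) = 0.00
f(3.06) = 0.09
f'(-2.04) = -0.01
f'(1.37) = -0.34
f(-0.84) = 0.19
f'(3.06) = -0.04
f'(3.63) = -0.03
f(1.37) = 0.28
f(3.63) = 0.08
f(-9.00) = -0.02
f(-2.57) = -0.06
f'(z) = (-18*z - 2)*(2*z + 2)/(9*z^2 + 2*z - 3)^2 + 2/(9*z^2 + 2*z - 3)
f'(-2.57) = -0.01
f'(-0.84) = 2.70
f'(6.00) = -0.00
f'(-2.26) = -0.01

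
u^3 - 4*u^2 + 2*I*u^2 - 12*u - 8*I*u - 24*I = (u - 6)*(u + 2)*(u + 2*I)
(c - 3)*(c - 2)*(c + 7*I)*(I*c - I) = I*c^4 - 7*c^3 - 6*I*c^3 + 42*c^2 + 11*I*c^2 - 77*c - 6*I*c + 42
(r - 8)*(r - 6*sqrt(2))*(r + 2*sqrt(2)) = r^3 - 8*r^2 - 4*sqrt(2)*r^2 - 24*r + 32*sqrt(2)*r + 192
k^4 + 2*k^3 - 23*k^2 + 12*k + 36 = (k - 3)*(k - 2)*(k + 1)*(k + 6)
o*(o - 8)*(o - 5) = o^3 - 13*o^2 + 40*o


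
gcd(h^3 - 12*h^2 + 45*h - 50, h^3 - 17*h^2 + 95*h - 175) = h^2 - 10*h + 25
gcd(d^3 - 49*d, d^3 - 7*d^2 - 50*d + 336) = d + 7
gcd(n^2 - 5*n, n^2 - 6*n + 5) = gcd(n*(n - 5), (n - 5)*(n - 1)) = n - 5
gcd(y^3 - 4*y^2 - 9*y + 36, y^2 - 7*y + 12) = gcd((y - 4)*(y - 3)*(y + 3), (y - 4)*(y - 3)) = y^2 - 7*y + 12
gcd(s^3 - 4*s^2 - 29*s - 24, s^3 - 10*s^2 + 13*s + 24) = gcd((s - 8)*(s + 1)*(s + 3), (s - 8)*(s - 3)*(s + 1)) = s^2 - 7*s - 8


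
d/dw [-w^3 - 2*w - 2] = -3*w^2 - 2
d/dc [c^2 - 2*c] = 2*c - 2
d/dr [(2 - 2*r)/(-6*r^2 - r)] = 2*(-6*r^2 + 12*r + 1)/(r^2*(36*r^2 + 12*r + 1))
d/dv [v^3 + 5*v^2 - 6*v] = 3*v^2 + 10*v - 6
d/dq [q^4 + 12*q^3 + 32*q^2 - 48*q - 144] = 4*q^3 + 36*q^2 + 64*q - 48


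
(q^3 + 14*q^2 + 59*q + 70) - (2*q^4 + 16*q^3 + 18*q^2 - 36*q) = -2*q^4 - 15*q^3 - 4*q^2 + 95*q + 70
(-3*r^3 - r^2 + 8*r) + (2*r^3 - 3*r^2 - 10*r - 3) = -r^3 - 4*r^2 - 2*r - 3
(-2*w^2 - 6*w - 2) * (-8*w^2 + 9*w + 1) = 16*w^4 + 30*w^3 - 40*w^2 - 24*w - 2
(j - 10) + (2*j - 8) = 3*j - 18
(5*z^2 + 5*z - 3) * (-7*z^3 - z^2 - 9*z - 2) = -35*z^5 - 40*z^4 - 29*z^3 - 52*z^2 + 17*z + 6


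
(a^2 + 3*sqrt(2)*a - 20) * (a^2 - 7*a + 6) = a^4 - 7*a^3 + 3*sqrt(2)*a^3 - 21*sqrt(2)*a^2 - 14*a^2 + 18*sqrt(2)*a + 140*a - 120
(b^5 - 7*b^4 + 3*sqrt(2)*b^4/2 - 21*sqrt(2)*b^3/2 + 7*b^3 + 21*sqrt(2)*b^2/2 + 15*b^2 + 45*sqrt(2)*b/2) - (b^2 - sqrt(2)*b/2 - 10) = b^5 - 7*b^4 + 3*sqrt(2)*b^4/2 - 21*sqrt(2)*b^3/2 + 7*b^3 + 14*b^2 + 21*sqrt(2)*b^2/2 + 23*sqrt(2)*b + 10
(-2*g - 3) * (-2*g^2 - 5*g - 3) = 4*g^3 + 16*g^2 + 21*g + 9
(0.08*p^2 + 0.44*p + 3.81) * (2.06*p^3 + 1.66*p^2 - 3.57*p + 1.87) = 0.1648*p^5 + 1.0392*p^4 + 8.2934*p^3 + 4.9034*p^2 - 12.7789*p + 7.1247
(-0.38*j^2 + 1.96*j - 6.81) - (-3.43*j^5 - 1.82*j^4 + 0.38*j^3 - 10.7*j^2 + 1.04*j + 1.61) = 3.43*j^5 + 1.82*j^4 - 0.38*j^3 + 10.32*j^2 + 0.92*j - 8.42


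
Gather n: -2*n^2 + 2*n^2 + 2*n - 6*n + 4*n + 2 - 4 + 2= 0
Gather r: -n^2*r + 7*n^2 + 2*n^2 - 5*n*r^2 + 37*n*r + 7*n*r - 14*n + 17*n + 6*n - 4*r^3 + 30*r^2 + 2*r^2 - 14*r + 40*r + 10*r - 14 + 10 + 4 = 9*n^2 + 9*n - 4*r^3 + r^2*(32 - 5*n) + r*(-n^2 + 44*n + 36)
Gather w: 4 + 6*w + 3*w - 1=9*w + 3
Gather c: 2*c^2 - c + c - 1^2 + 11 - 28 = 2*c^2 - 18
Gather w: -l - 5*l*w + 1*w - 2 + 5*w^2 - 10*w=-l + 5*w^2 + w*(-5*l - 9) - 2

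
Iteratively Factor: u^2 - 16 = (u - 4)*(u + 4)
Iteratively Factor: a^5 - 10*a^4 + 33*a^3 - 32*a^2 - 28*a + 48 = (a - 2)*(a^4 - 8*a^3 + 17*a^2 + 2*a - 24) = (a - 2)*(a + 1)*(a^3 - 9*a^2 + 26*a - 24) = (a - 3)*(a - 2)*(a + 1)*(a^2 - 6*a + 8) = (a - 3)*(a - 2)^2*(a + 1)*(a - 4)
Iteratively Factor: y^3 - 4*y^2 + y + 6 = (y - 3)*(y^2 - y - 2) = (y - 3)*(y - 2)*(y + 1)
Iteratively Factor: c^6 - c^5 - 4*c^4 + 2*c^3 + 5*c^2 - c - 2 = (c - 2)*(c^5 + c^4 - 2*c^3 - 2*c^2 + c + 1) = (c - 2)*(c - 1)*(c^4 + 2*c^3 - 2*c - 1) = (c - 2)*(c - 1)*(c + 1)*(c^3 + c^2 - c - 1) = (c - 2)*(c - 1)*(c + 1)^2*(c^2 - 1) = (c - 2)*(c - 1)*(c + 1)^3*(c - 1)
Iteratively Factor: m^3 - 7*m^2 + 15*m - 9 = (m - 3)*(m^2 - 4*m + 3) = (m - 3)*(m - 1)*(m - 3)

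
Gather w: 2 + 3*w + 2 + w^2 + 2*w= w^2 + 5*w + 4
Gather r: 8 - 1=7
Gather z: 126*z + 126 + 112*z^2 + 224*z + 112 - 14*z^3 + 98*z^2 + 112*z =-14*z^3 + 210*z^2 + 462*z + 238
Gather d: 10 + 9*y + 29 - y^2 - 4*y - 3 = -y^2 + 5*y + 36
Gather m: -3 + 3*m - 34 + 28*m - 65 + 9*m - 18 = 40*m - 120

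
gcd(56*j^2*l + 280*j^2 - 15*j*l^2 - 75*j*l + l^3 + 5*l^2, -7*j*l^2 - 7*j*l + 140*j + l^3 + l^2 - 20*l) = 7*j*l + 35*j - l^2 - 5*l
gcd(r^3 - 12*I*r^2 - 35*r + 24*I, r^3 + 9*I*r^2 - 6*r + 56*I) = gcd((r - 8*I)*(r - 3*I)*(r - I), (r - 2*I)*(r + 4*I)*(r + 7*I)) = 1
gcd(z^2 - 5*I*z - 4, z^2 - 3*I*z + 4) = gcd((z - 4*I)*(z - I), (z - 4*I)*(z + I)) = z - 4*I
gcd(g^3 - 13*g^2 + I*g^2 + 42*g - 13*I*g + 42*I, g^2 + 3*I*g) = 1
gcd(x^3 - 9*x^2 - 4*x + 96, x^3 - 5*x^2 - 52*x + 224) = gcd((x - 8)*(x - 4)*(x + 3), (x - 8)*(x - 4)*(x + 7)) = x^2 - 12*x + 32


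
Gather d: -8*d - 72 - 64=-8*d - 136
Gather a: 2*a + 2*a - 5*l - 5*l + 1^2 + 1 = 4*a - 10*l + 2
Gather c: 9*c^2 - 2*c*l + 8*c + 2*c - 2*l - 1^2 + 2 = 9*c^2 + c*(10 - 2*l) - 2*l + 1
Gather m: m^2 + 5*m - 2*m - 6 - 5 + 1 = m^2 + 3*m - 10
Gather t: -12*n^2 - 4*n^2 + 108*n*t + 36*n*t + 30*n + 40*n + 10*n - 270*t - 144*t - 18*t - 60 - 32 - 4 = -16*n^2 + 80*n + t*(144*n - 432) - 96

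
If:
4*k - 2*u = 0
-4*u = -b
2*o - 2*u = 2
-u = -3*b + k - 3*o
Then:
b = -8/9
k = -1/9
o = 7/9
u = -2/9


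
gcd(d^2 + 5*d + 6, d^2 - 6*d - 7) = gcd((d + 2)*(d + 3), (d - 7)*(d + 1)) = 1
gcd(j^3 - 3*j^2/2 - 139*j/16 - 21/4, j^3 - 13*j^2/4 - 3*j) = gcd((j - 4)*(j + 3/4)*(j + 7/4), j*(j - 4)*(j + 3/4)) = j^2 - 13*j/4 - 3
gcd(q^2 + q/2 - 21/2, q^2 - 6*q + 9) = q - 3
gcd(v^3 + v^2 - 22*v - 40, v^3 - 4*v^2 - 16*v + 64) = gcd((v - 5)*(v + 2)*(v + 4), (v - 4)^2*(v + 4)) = v + 4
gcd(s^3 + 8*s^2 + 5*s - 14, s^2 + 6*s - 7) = s^2 + 6*s - 7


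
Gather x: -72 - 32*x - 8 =-32*x - 80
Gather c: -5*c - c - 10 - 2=-6*c - 12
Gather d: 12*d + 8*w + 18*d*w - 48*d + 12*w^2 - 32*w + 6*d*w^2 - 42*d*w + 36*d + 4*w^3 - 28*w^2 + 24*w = d*(6*w^2 - 24*w) + 4*w^3 - 16*w^2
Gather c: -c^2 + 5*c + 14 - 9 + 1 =-c^2 + 5*c + 6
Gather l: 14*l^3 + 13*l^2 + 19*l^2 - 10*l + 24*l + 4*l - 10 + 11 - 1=14*l^3 + 32*l^2 + 18*l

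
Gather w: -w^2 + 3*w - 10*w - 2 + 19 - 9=-w^2 - 7*w + 8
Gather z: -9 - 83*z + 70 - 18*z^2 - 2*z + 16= -18*z^2 - 85*z + 77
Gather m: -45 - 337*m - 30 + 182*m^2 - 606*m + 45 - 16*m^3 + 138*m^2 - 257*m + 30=-16*m^3 + 320*m^2 - 1200*m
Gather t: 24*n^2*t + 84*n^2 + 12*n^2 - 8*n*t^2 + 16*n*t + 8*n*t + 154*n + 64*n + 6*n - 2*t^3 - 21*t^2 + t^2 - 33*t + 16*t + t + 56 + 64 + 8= 96*n^2 + 224*n - 2*t^3 + t^2*(-8*n - 20) + t*(24*n^2 + 24*n - 16) + 128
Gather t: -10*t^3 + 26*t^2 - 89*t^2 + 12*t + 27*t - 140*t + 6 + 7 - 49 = -10*t^3 - 63*t^2 - 101*t - 36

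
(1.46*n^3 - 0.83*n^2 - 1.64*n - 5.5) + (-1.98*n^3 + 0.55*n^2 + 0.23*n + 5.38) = -0.52*n^3 - 0.28*n^2 - 1.41*n - 0.12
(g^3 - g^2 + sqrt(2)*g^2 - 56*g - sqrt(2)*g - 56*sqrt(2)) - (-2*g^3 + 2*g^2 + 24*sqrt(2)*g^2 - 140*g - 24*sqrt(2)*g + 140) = 3*g^3 - 23*sqrt(2)*g^2 - 3*g^2 + 23*sqrt(2)*g + 84*g - 140 - 56*sqrt(2)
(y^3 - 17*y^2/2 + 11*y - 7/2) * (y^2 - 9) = y^5 - 17*y^4/2 + 2*y^3 + 73*y^2 - 99*y + 63/2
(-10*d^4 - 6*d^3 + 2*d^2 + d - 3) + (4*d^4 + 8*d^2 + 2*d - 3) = -6*d^4 - 6*d^3 + 10*d^2 + 3*d - 6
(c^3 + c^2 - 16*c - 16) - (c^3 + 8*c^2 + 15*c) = -7*c^2 - 31*c - 16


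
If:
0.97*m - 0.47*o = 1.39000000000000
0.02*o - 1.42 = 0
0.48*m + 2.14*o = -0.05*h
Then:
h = -3382.82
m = 35.84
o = 71.00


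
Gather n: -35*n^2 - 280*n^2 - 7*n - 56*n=-315*n^2 - 63*n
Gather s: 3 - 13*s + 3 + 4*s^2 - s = 4*s^2 - 14*s + 6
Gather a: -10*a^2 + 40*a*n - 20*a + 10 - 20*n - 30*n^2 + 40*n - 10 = -10*a^2 + a*(40*n - 20) - 30*n^2 + 20*n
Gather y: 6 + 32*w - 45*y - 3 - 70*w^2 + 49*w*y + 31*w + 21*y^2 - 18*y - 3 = -70*w^2 + 63*w + 21*y^2 + y*(49*w - 63)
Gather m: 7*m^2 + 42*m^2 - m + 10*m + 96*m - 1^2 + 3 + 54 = 49*m^2 + 105*m + 56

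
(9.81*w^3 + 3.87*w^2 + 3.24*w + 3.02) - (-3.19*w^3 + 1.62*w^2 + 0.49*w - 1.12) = 13.0*w^3 + 2.25*w^2 + 2.75*w + 4.14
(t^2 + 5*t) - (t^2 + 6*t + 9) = -t - 9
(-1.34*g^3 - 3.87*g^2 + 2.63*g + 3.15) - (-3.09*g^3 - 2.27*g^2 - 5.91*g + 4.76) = 1.75*g^3 - 1.6*g^2 + 8.54*g - 1.61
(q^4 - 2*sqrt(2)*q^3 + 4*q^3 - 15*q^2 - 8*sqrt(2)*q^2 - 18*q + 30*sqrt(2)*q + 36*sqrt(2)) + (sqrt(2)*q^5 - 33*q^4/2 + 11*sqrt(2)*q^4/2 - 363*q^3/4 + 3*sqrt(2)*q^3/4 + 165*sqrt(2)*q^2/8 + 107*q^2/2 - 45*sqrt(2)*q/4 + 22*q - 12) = sqrt(2)*q^5 - 31*q^4/2 + 11*sqrt(2)*q^4/2 - 347*q^3/4 - 5*sqrt(2)*q^3/4 + 101*sqrt(2)*q^2/8 + 77*q^2/2 + 4*q + 75*sqrt(2)*q/4 - 12 + 36*sqrt(2)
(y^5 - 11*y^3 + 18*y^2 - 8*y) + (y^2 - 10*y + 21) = y^5 - 11*y^3 + 19*y^2 - 18*y + 21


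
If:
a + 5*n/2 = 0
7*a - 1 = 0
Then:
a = 1/7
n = -2/35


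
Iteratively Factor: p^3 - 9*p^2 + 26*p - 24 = (p - 3)*(p^2 - 6*p + 8) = (p - 4)*(p - 3)*(p - 2)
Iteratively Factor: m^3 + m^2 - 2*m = (m - 1)*(m^2 + 2*m) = (m - 1)*(m + 2)*(m)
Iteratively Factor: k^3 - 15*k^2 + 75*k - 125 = (k - 5)*(k^2 - 10*k + 25) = (k - 5)^2*(k - 5)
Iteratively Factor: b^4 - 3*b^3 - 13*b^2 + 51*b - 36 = (b - 3)*(b^3 - 13*b + 12) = (b - 3)*(b - 1)*(b^2 + b - 12) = (b - 3)*(b - 1)*(b + 4)*(b - 3)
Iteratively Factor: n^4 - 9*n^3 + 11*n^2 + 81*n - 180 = (n + 3)*(n^3 - 12*n^2 + 47*n - 60) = (n - 4)*(n + 3)*(n^2 - 8*n + 15) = (n - 4)*(n - 3)*(n + 3)*(n - 5)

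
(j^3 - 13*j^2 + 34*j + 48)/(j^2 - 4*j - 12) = (j^2 - 7*j - 8)/(j + 2)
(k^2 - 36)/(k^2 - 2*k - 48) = (k - 6)/(k - 8)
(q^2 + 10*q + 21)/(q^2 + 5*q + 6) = (q + 7)/(q + 2)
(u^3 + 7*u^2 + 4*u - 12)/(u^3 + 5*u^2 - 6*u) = (u + 2)/u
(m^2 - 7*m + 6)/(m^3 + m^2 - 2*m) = (m - 6)/(m*(m + 2))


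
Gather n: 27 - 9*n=27 - 9*n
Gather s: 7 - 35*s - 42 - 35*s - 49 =-70*s - 84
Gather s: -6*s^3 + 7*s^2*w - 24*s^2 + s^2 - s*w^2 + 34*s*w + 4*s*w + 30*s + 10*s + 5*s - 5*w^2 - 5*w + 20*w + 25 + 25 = -6*s^3 + s^2*(7*w - 23) + s*(-w^2 + 38*w + 45) - 5*w^2 + 15*w + 50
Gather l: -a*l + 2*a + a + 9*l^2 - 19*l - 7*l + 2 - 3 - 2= 3*a + 9*l^2 + l*(-a - 26) - 3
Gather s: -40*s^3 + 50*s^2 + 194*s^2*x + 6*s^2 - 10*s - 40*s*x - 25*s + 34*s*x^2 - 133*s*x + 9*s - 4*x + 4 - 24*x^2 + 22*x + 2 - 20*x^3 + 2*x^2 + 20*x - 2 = -40*s^3 + s^2*(194*x + 56) + s*(34*x^2 - 173*x - 26) - 20*x^3 - 22*x^2 + 38*x + 4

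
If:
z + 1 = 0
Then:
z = -1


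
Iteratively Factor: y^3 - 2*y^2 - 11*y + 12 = (y + 3)*(y^2 - 5*y + 4) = (y - 1)*(y + 3)*(y - 4)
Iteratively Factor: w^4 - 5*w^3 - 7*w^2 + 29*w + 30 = (w - 3)*(w^3 - 2*w^2 - 13*w - 10) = (w - 3)*(w + 1)*(w^2 - 3*w - 10) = (w - 5)*(w - 3)*(w + 1)*(w + 2)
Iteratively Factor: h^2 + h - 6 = (h + 3)*(h - 2)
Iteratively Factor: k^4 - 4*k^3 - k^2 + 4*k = (k + 1)*(k^3 - 5*k^2 + 4*k) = (k - 1)*(k + 1)*(k^2 - 4*k) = (k - 4)*(k - 1)*(k + 1)*(k)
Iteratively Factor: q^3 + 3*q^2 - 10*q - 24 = (q - 3)*(q^2 + 6*q + 8) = (q - 3)*(q + 2)*(q + 4)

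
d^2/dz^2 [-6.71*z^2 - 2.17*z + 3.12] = -13.4200000000000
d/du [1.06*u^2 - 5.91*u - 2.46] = 2.12*u - 5.91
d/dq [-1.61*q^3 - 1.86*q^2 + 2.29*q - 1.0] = -4.83*q^2 - 3.72*q + 2.29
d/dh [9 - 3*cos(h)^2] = 3*sin(2*h)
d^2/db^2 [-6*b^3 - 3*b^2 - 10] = -36*b - 6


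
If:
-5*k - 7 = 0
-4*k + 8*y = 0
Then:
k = -7/5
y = -7/10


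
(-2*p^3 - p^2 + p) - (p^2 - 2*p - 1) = -2*p^3 - 2*p^2 + 3*p + 1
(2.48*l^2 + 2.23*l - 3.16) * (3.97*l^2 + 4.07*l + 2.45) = 9.8456*l^4 + 18.9467*l^3 + 2.6069*l^2 - 7.3977*l - 7.742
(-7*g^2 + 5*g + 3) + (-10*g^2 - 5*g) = 3 - 17*g^2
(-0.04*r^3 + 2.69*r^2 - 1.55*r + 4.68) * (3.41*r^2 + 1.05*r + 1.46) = -0.1364*r^5 + 9.1309*r^4 - 2.5194*r^3 + 18.2587*r^2 + 2.651*r + 6.8328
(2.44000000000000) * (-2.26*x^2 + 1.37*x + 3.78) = -5.5144*x^2 + 3.3428*x + 9.2232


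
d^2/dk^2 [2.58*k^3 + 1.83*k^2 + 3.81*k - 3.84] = 15.48*k + 3.66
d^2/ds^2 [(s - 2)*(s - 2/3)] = 2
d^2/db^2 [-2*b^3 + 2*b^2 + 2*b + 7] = 4 - 12*b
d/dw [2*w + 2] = 2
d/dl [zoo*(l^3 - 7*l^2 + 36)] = zoo*l*(l + 1)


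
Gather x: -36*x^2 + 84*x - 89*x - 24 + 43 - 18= -36*x^2 - 5*x + 1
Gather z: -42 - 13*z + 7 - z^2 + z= -z^2 - 12*z - 35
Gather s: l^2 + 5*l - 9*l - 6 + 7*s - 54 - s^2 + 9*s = l^2 - 4*l - s^2 + 16*s - 60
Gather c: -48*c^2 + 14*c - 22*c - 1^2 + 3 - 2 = -48*c^2 - 8*c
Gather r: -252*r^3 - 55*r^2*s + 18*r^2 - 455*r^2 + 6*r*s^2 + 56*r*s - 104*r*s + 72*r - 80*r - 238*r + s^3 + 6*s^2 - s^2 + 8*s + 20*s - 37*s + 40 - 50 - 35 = -252*r^3 + r^2*(-55*s - 437) + r*(6*s^2 - 48*s - 246) + s^3 + 5*s^2 - 9*s - 45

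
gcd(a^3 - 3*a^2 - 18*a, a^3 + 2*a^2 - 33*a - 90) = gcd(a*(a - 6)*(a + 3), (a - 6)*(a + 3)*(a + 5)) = a^2 - 3*a - 18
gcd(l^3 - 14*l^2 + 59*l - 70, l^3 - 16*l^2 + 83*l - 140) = l^2 - 12*l + 35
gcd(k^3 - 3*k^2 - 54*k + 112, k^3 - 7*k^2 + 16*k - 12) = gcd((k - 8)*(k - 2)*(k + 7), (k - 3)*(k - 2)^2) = k - 2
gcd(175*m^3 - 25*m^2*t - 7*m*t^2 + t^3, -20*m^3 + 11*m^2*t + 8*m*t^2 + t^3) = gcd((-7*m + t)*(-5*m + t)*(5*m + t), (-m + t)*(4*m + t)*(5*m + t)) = 5*m + t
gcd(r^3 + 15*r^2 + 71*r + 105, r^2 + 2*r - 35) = r + 7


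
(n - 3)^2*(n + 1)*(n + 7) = n^4 + 2*n^3 - 32*n^2 + 30*n + 63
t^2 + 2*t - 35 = (t - 5)*(t + 7)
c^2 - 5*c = c*(c - 5)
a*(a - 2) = a^2 - 2*a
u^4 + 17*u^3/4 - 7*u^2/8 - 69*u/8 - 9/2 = (u - 3/2)*(u + 3/4)*(u + 1)*(u + 4)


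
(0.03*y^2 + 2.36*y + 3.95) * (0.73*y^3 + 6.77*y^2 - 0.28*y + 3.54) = 0.0219*y^5 + 1.9259*y^4 + 18.8523*y^3 + 26.1869*y^2 + 7.2484*y + 13.983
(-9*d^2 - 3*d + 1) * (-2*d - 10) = 18*d^3 + 96*d^2 + 28*d - 10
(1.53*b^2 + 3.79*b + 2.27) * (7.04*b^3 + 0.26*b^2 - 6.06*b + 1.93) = 10.7712*b^5 + 27.0794*b^4 + 7.6944*b^3 - 19.4243*b^2 - 6.4415*b + 4.3811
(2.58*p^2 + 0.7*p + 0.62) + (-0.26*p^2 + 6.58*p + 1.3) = 2.32*p^2 + 7.28*p + 1.92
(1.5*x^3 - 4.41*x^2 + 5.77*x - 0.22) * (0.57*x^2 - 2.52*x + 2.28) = 0.855*x^5 - 6.2937*x^4 + 17.8221*x^3 - 24.7206*x^2 + 13.71*x - 0.5016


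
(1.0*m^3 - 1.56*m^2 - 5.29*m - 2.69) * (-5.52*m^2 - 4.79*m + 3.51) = -5.52*m^5 + 3.8212*m^4 + 40.1832*m^3 + 34.7123*m^2 - 5.6828*m - 9.4419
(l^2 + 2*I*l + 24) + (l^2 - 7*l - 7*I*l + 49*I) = 2*l^2 - 7*l - 5*I*l + 24 + 49*I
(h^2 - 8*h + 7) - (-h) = h^2 - 7*h + 7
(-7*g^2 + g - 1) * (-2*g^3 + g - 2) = 14*g^5 - 2*g^4 - 5*g^3 + 15*g^2 - 3*g + 2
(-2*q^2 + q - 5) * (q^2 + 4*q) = -2*q^4 - 7*q^3 - q^2 - 20*q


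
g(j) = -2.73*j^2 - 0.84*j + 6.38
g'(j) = -5.46*j - 0.84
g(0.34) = 5.78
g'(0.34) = -2.70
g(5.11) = -69.20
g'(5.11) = -28.74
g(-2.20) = -4.99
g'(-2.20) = 11.17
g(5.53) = -81.75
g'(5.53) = -31.03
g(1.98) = -5.99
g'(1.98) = -11.65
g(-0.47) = 6.17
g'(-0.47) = 1.73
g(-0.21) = 6.44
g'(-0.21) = 0.31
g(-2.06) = -3.47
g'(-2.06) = 10.41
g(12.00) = -396.82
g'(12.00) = -66.36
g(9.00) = -222.31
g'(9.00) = -49.98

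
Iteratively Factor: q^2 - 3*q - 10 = (q - 5)*(q + 2)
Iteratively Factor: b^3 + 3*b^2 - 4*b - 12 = (b + 2)*(b^2 + b - 6) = (b + 2)*(b + 3)*(b - 2)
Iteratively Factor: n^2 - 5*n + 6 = (n - 3)*(n - 2)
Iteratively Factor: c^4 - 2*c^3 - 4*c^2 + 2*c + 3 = (c + 1)*(c^3 - 3*c^2 - c + 3) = (c - 1)*(c + 1)*(c^2 - 2*c - 3) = (c - 1)*(c + 1)^2*(c - 3)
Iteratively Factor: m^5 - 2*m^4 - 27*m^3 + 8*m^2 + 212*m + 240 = (m + 2)*(m^4 - 4*m^3 - 19*m^2 + 46*m + 120) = (m + 2)*(m + 3)*(m^3 - 7*m^2 + 2*m + 40) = (m - 4)*(m + 2)*(m + 3)*(m^2 - 3*m - 10) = (m - 5)*(m - 4)*(m + 2)*(m + 3)*(m + 2)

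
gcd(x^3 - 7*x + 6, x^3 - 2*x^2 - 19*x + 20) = x - 1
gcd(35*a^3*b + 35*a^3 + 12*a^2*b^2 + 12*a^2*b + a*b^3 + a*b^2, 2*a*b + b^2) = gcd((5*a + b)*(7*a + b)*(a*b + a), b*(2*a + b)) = 1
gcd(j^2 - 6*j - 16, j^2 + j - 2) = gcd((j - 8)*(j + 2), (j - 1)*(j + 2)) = j + 2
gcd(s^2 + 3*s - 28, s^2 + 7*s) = s + 7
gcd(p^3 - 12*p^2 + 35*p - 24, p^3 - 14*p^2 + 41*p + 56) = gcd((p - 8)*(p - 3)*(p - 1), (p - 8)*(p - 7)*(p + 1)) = p - 8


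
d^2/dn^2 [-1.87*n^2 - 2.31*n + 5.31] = -3.74000000000000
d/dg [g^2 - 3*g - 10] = 2*g - 3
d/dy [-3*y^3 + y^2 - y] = -9*y^2 + 2*y - 1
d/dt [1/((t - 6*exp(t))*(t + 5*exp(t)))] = (-(t - 6*exp(t))*(5*exp(t) + 1) + (t + 5*exp(t))*(6*exp(t) - 1))/((t - 6*exp(t))^2*(t + 5*exp(t))^2)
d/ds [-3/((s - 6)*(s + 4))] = 6*(s - 1)/((s - 6)^2*(s + 4)^2)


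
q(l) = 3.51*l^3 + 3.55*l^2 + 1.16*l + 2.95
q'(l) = 10.53*l^2 + 7.1*l + 1.16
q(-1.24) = 0.28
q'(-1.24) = 8.55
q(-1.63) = -4.71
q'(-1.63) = 17.56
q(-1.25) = 0.19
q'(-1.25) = 8.74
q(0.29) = 3.67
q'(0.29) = 4.10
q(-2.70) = -43.39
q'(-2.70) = 58.75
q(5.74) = 790.38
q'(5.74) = 388.85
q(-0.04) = 2.91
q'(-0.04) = 0.89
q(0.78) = 7.68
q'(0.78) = 13.10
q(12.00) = 6593.35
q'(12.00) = 1602.68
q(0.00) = 2.95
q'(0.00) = 1.16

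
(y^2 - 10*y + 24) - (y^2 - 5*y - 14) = 38 - 5*y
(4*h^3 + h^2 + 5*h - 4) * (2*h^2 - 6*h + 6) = 8*h^5 - 22*h^4 + 28*h^3 - 32*h^2 + 54*h - 24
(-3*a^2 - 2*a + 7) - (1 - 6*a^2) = 3*a^2 - 2*a + 6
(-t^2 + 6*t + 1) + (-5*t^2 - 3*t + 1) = -6*t^2 + 3*t + 2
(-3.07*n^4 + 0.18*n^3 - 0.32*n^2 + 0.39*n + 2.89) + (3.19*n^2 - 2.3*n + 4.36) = -3.07*n^4 + 0.18*n^3 + 2.87*n^2 - 1.91*n + 7.25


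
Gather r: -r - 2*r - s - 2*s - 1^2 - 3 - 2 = -3*r - 3*s - 6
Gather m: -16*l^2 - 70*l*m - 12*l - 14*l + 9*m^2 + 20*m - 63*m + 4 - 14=-16*l^2 - 26*l + 9*m^2 + m*(-70*l - 43) - 10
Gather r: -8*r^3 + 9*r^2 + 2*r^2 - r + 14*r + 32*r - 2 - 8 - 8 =-8*r^3 + 11*r^2 + 45*r - 18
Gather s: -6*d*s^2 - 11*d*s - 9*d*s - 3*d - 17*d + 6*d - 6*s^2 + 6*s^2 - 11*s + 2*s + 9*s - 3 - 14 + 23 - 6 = -6*d*s^2 - 20*d*s - 14*d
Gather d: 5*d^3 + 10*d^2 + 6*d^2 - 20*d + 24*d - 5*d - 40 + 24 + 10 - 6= 5*d^3 + 16*d^2 - d - 12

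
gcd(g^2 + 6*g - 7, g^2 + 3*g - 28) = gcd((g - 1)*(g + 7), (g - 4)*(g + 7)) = g + 7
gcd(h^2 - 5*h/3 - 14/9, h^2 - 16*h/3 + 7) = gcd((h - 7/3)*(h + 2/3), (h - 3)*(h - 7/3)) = h - 7/3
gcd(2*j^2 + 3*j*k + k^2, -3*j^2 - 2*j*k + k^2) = j + k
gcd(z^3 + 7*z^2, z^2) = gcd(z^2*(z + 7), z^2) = z^2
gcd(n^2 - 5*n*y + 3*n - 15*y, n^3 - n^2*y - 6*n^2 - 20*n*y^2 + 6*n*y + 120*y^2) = -n + 5*y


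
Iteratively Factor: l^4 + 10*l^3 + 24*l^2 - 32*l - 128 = (l + 4)*(l^3 + 6*l^2 - 32) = (l + 4)^2*(l^2 + 2*l - 8) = (l - 2)*(l + 4)^2*(l + 4)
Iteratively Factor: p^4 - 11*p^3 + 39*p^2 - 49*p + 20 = (p - 5)*(p^3 - 6*p^2 + 9*p - 4) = (p - 5)*(p - 4)*(p^2 - 2*p + 1) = (p - 5)*(p - 4)*(p - 1)*(p - 1)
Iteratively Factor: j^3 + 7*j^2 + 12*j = (j + 3)*(j^2 + 4*j) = (j + 3)*(j + 4)*(j)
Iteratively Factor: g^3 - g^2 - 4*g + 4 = (g + 2)*(g^2 - 3*g + 2) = (g - 2)*(g + 2)*(g - 1)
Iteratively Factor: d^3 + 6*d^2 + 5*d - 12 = (d + 3)*(d^2 + 3*d - 4) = (d + 3)*(d + 4)*(d - 1)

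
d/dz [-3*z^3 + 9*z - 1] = 9 - 9*z^2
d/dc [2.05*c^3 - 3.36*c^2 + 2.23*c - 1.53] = 6.15*c^2 - 6.72*c + 2.23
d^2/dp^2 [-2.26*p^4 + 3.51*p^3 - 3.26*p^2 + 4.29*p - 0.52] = -27.12*p^2 + 21.06*p - 6.52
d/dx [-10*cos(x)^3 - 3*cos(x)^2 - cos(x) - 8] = (30*cos(x)^2 + 6*cos(x) + 1)*sin(x)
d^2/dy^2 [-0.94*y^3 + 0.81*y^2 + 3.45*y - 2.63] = 1.62 - 5.64*y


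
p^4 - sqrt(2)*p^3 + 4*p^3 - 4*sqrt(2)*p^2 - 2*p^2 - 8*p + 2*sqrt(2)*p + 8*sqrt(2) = (p + 4)*(p - sqrt(2))^2*(p + sqrt(2))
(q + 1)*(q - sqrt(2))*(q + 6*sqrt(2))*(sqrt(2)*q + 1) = sqrt(2)*q^4 + sqrt(2)*q^3 + 11*q^3 - 7*sqrt(2)*q^2 + 11*q^2 - 12*q - 7*sqrt(2)*q - 12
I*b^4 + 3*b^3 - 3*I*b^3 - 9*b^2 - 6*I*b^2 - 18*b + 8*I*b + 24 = (b - 4)*(b + 2)*(b - 3*I)*(I*b - I)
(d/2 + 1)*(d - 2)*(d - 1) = d^3/2 - d^2/2 - 2*d + 2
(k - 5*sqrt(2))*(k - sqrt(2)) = k^2 - 6*sqrt(2)*k + 10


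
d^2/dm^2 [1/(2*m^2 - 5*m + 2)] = 2*(-4*m^2 + 10*m + (4*m - 5)^2 - 4)/(2*m^2 - 5*m + 2)^3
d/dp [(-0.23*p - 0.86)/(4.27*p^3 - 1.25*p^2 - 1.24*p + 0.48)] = (1.9642*p^3 + 10.7291*p^2 - 2.15*p - 1.1768)/(18.2329*p^6 - 10.675*p^5 - 9.0271*p^4 + 7.1992*p^3 + 0.3376*p^2 - 1.1904*p + 0.2304)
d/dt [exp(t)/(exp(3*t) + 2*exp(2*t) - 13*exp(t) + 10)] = 2*(-exp(3*t) - exp(2*t) + 5)*exp(t)/(exp(6*t) + 4*exp(5*t) - 22*exp(4*t) - 32*exp(3*t) + 209*exp(2*t) - 260*exp(t) + 100)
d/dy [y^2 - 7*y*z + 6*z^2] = 2*y - 7*z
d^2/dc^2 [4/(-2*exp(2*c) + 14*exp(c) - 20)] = 2*(-2*(2*exp(c) - 7)^2*exp(c) + (4*exp(c) - 7)*(exp(2*c) - 7*exp(c) + 10))*exp(c)/(exp(2*c) - 7*exp(c) + 10)^3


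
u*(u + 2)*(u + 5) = u^3 + 7*u^2 + 10*u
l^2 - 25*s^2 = (l - 5*s)*(l + 5*s)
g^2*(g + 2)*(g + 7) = g^4 + 9*g^3 + 14*g^2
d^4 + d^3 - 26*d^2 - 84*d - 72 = (d - 6)*(d + 2)^2*(d + 3)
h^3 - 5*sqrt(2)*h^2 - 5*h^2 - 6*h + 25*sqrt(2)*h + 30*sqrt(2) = (h - 6)*(h + 1)*(h - 5*sqrt(2))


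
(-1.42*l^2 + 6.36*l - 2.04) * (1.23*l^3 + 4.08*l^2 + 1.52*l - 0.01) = -1.7466*l^5 + 2.0292*l^4 + 21.2812*l^3 + 1.3582*l^2 - 3.1644*l + 0.0204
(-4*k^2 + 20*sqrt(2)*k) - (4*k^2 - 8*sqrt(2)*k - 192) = -8*k^2 + 28*sqrt(2)*k + 192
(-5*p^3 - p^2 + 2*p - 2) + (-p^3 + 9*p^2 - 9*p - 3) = -6*p^3 + 8*p^2 - 7*p - 5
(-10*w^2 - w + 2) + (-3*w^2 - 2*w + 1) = -13*w^2 - 3*w + 3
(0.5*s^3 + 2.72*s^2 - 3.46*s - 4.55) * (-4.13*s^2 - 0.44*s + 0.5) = -2.065*s^5 - 11.4536*s^4 + 13.343*s^3 + 21.6739*s^2 + 0.272*s - 2.275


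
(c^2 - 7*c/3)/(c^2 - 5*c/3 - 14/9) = 3*c/(3*c + 2)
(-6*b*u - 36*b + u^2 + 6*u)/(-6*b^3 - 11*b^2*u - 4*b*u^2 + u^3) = (u + 6)/(b^2 + 2*b*u + u^2)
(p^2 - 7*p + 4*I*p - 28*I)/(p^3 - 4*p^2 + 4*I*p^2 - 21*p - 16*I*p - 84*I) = 1/(p + 3)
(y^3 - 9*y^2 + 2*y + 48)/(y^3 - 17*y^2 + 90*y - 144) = (y + 2)/(y - 6)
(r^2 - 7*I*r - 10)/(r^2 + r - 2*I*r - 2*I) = (r - 5*I)/(r + 1)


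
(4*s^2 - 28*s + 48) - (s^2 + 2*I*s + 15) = 3*s^2 - 28*s - 2*I*s + 33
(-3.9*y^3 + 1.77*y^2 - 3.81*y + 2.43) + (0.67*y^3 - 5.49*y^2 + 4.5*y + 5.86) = -3.23*y^3 - 3.72*y^2 + 0.69*y + 8.29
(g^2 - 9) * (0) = 0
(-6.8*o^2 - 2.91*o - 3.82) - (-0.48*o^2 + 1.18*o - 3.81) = -6.32*o^2 - 4.09*o - 0.00999999999999979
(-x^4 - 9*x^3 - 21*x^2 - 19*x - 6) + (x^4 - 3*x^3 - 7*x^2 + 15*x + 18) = -12*x^3 - 28*x^2 - 4*x + 12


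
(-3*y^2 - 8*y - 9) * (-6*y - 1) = 18*y^3 + 51*y^2 + 62*y + 9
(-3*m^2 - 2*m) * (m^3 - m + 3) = -3*m^5 - 2*m^4 + 3*m^3 - 7*m^2 - 6*m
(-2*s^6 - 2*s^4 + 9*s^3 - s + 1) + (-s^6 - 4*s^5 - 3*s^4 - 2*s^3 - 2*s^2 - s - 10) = -3*s^6 - 4*s^5 - 5*s^4 + 7*s^3 - 2*s^2 - 2*s - 9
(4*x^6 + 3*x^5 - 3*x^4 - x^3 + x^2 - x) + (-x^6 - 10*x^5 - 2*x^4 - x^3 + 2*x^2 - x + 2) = 3*x^6 - 7*x^5 - 5*x^4 - 2*x^3 + 3*x^2 - 2*x + 2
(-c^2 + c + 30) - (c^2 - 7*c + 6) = -2*c^2 + 8*c + 24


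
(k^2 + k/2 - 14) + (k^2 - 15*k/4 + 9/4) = 2*k^2 - 13*k/4 - 47/4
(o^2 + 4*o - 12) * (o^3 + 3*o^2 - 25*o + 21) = o^5 + 7*o^4 - 25*o^3 - 115*o^2 + 384*o - 252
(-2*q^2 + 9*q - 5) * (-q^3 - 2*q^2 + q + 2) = 2*q^5 - 5*q^4 - 15*q^3 + 15*q^2 + 13*q - 10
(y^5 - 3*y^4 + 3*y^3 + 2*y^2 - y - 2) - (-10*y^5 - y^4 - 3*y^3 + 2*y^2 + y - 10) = 11*y^5 - 2*y^4 + 6*y^3 - 2*y + 8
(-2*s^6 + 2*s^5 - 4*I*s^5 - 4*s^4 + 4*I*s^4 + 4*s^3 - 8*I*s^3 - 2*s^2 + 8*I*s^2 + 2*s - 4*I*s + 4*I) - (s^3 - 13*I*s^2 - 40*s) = -2*s^6 + 2*s^5 - 4*I*s^5 - 4*s^4 + 4*I*s^4 + 3*s^3 - 8*I*s^3 - 2*s^2 + 21*I*s^2 + 42*s - 4*I*s + 4*I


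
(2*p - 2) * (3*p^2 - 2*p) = 6*p^3 - 10*p^2 + 4*p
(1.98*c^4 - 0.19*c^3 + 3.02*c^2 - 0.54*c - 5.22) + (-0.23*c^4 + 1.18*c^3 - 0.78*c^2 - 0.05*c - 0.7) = 1.75*c^4 + 0.99*c^3 + 2.24*c^2 - 0.59*c - 5.92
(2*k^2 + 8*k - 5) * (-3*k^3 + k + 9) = -6*k^5 - 24*k^4 + 17*k^3 + 26*k^2 + 67*k - 45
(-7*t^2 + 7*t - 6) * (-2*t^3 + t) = 14*t^5 - 14*t^4 + 5*t^3 + 7*t^2 - 6*t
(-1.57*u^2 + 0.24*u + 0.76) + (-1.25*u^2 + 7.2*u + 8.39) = -2.82*u^2 + 7.44*u + 9.15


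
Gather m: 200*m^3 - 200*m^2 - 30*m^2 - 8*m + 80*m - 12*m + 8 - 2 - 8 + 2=200*m^3 - 230*m^2 + 60*m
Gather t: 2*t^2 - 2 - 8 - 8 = 2*t^2 - 18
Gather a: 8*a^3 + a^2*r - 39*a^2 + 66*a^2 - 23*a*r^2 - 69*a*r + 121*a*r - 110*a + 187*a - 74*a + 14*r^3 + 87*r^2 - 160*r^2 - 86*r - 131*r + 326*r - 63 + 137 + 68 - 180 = 8*a^3 + a^2*(r + 27) + a*(-23*r^2 + 52*r + 3) + 14*r^3 - 73*r^2 + 109*r - 38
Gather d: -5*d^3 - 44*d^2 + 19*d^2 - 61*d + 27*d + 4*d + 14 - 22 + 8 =-5*d^3 - 25*d^2 - 30*d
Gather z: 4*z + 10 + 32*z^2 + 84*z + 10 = 32*z^2 + 88*z + 20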